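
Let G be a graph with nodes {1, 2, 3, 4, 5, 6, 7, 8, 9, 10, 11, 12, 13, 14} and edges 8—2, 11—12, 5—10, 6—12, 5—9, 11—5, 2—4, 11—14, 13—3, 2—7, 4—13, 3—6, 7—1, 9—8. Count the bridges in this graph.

The edges on the cycle 11-5-9-8-2-4-13-3-6-12-11 are not bridges since each lies on that cycle.
But removing 7—1 disconnects 7 from 1; removing 7—2 disconnects 7 from 2; removing 5—10 disconnects 5 from 10; removing 11—14 disconnects 11 from 14 — these are bridges.
That makes 4 bridges.

4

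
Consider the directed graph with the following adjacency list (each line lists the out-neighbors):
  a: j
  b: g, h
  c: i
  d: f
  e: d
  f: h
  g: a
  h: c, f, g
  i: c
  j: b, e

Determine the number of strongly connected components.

{a, b, d, e, f, g, h, j} are all mutually reachable — one SCC of size 8.
{c, i} are all mutually reachable — one SCC of size 2.
That gives 2 strongly connected components.

2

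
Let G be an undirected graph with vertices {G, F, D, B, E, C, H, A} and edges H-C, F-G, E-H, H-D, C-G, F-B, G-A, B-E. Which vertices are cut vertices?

Removing G increases the component count from 1 to 2, so G is a cut vertex.
Removing H increases the component count from 1 to 2, so H is a cut vertex.
By contrast removing B leaves 1 component; it is not a cut vertex. No other vertex is a cut vertex either.

G, H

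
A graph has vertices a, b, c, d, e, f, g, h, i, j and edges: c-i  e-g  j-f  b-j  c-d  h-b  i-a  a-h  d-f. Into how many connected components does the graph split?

2

Starting from e we can reach e, g. That is one component of size 2.
Starting from a we can reach a, b, c, d, f, h, i, j. That is one component of size 8.
Total: 2 components.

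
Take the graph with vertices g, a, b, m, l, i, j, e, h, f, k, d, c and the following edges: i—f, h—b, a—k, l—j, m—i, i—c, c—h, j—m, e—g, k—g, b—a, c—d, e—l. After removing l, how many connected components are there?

1

With l gone, the remaining components are: {a, b, c, d, e, f, g, h, i, j, k, m}.
That is 1 component.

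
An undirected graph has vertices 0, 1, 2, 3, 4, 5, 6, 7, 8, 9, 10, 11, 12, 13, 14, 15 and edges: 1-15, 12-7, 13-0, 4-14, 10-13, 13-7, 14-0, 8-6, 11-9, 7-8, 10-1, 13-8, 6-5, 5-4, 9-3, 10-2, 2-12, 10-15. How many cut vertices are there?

2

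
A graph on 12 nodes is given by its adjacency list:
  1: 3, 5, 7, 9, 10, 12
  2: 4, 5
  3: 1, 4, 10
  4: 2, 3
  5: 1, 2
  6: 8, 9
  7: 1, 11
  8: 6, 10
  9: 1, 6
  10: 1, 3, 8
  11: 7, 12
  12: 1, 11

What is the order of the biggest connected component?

Starting from 1 we can reach 1, 2, 3, 4, 5, 6, 7, 8, 9, 10, 11, 12. That is one component of size 12.
The largest has 12 vertices.

12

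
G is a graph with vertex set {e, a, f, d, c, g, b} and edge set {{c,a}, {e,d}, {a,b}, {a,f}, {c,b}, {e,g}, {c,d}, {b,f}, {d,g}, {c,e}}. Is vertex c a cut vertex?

Yes

Deleting c raises the number of components from 1 to 2, so c is a cut vertex.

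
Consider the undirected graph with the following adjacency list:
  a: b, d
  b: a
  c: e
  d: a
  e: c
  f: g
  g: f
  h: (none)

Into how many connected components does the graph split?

h is isolated — a component by itself.
Starting from f we can reach f, g. That is one component of size 2.
Starting from c we can reach c, e. That is one component of size 2.
Starting from a we can reach a, b, d. That is one component of size 3.
Total: 4 components.

4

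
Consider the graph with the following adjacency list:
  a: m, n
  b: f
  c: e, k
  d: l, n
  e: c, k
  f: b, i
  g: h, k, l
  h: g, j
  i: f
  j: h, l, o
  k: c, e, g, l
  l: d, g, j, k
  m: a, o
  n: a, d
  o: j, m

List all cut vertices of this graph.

Removing f increases the component count from 2 to 3, so f is a cut vertex.
Removing k increases the component count from 2 to 3, so k is a cut vertex.
By contrast removing n leaves 2 components; it is not a cut vertex. No other vertex is a cut vertex either.

f, k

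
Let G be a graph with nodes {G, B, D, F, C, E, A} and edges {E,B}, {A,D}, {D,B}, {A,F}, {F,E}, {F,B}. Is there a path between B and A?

Yes

From B we can reach A, B, D, E, F, which includes A.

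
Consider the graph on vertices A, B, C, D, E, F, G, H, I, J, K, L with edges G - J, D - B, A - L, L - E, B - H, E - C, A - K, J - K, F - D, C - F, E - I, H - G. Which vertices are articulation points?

Removing E increases the component count from 1 to 2, so E is a cut vertex.
By contrast removing F leaves 1 component; it is not a cut vertex. No other vertex is a cut vertex either.

E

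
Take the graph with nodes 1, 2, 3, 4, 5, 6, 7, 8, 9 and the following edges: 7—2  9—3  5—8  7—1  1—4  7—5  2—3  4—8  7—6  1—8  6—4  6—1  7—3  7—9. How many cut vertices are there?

1

Removing 7 increases the component count from 1 to 2, so 7 is a cut vertex.
By contrast removing 1 leaves 1 component; it is not a cut vertex. No other vertex is a cut vertex either.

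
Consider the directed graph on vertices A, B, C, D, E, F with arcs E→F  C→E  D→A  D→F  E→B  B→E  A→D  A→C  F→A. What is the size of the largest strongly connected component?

{A, B, C, D, E, F} are all mutually reachable — one SCC of size 6.
The largest has 6 vertices.

6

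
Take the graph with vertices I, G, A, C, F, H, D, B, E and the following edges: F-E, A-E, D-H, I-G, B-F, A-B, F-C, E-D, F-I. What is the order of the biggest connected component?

9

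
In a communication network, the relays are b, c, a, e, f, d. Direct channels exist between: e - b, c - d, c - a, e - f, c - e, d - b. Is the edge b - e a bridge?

After removing b - e, the path b-d-c-e still connects them, so the edge is not a bridge.

No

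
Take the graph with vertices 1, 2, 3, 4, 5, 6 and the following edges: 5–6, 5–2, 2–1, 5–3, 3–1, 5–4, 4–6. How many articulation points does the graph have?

1

Removing 5 increases the component count from 1 to 2, so 5 is a cut vertex.
By contrast removing 2 leaves 1 component; it is not a cut vertex. No other vertex is a cut vertex either.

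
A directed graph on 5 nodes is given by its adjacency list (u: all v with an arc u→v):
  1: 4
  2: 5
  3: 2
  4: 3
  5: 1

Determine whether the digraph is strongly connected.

From 1 we can reach every vertex (1, 2, 3, 4, 5), and every vertex can reach 1 (1, 2, 3, 4, 5). So the whole graph is one strongly connected component.

Yes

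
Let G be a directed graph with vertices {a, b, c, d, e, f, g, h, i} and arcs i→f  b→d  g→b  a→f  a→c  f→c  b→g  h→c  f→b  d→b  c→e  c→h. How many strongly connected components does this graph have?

{b, d, g} are all mutually reachable — one SCC of size 3.
{c, h} are all mutually reachable — one SCC of size 2.
{i} is an SCC by itself.
{f} is an SCC by itself.
{e} is an SCC by itself.
(and 1 more singleton SCC)
That gives 6 strongly connected components.

6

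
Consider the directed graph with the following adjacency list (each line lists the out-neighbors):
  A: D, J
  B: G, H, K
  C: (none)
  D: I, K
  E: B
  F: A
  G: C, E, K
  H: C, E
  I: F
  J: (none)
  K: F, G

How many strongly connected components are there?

{A, B, D, E, F, G, H, I, K} are all mutually reachable — one SCC of size 9.
{J} is an SCC by itself.
{C} is an SCC by itself.
That gives 3 strongly connected components.

3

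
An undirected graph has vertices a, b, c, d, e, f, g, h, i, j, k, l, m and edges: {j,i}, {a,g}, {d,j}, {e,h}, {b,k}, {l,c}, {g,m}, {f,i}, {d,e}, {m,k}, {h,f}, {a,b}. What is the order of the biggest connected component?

Starting from c we can reach c, l. That is one component of size 2.
Starting from a we can reach a, b, g, k, m. That is one component of size 5.
Starting from d we can reach d, e, f, h, i, j. That is one component of size 6.
The largest has 6 vertices.

6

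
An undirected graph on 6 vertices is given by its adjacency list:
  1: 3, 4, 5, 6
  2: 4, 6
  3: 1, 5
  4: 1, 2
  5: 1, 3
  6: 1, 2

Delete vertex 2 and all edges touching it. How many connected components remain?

With 2 gone, the remaining components are: {1, 3, 4, 5, 6}.
That is 1 component.

1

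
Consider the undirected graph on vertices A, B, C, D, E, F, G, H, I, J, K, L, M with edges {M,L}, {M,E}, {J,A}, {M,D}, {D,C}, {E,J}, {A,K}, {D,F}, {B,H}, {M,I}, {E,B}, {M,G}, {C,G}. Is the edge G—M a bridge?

No

After removing G—M, the path G-C-D-M still connects them, so the edge is not a bridge.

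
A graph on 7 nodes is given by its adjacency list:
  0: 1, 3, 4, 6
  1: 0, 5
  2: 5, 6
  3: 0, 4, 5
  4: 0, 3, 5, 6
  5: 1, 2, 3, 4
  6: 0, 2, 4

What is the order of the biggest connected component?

7

Starting from 0 we can reach 0, 1, 2, 3, 4, 5, 6. That is one component of size 7.
The largest has 7 vertices.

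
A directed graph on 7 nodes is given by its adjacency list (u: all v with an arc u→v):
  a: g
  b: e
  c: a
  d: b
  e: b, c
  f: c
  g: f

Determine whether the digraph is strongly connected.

There is no directed path from g to d, so the graph is not strongly connected.

No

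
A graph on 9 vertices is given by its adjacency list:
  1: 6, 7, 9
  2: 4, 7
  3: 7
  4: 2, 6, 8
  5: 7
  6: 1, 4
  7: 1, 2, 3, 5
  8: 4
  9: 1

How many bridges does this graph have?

4

The edges on the cycle 1-7-2-4-6-1 are not bridges since each lies on that cycle.
But removing 7-3 disconnects 7 from 3; removing 4-8 disconnects 4 from 8; removing 7-5 disconnects 7 from 5; removing 1-9 disconnects 1 from 9 — these are bridges.
That makes 4 bridges.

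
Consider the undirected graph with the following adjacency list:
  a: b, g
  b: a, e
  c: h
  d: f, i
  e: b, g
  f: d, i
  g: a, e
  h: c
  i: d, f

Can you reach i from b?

No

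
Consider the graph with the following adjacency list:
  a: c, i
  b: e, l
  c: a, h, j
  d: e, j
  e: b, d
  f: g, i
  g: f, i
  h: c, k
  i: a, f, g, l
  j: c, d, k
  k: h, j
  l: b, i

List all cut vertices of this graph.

Removing i increases the component count from 1 to 2, so i is a cut vertex.
By contrast removing b leaves 1 component; it is not a cut vertex. No other vertex is a cut vertex either.

i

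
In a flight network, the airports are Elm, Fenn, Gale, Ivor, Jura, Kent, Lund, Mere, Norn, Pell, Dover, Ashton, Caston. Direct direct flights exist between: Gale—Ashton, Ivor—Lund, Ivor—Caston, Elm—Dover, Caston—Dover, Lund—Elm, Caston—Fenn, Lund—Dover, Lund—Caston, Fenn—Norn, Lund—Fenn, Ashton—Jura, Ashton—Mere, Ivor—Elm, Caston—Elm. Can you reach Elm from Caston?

From Caston we can reach Elm, Fenn, Ivor, Lund, Norn, Dover, Caston, which includes Elm.

Yes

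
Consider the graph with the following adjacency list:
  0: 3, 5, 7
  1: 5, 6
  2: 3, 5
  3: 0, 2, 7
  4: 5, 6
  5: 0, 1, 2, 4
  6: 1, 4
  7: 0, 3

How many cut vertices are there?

1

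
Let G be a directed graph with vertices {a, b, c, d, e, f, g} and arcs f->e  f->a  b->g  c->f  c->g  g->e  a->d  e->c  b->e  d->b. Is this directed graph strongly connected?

Yes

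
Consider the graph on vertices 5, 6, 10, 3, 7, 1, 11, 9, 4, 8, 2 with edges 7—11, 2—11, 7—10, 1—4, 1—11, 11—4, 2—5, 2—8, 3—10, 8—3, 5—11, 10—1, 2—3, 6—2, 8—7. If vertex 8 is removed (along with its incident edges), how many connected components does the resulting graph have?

With 8 gone, the remaining components are: {9}; {1, 2, 3, 4, 5, 6, 7, 10, 11}.
That is 2 components.

2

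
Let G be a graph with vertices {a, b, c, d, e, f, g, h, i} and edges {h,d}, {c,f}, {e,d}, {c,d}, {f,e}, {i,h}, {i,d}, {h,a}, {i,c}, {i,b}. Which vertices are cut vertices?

Removing h increases the component count from 2 to 3, so h is a cut vertex.
Removing i increases the component count from 2 to 3, so i is a cut vertex.
By contrast removing b leaves 2 components; it is not a cut vertex. No other vertex is a cut vertex either.

h, i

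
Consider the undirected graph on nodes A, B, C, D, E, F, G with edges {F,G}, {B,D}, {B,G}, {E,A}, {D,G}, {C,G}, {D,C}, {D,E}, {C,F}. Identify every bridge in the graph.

A-E, D-E

The edges on the cycle B-D-C-F-G-B are not bridges since each lies on that cycle.
But removing E-D disconnects E from D; removing A-E disconnects A from E — these are bridges.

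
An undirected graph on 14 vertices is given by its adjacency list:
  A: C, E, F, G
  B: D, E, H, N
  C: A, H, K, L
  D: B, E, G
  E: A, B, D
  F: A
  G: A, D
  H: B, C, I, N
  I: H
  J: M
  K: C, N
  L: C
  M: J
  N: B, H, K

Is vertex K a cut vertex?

Deleting K leaves 2 components (was 2), so K is not a cut vertex.

No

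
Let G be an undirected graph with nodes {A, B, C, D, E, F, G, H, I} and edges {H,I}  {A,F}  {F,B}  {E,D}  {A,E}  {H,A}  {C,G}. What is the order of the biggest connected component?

Starting from C we can reach C, G. That is one component of size 2.
Starting from A we can reach A, B, D, E, F, H, I. That is one component of size 7.
The largest has 7 vertices.

7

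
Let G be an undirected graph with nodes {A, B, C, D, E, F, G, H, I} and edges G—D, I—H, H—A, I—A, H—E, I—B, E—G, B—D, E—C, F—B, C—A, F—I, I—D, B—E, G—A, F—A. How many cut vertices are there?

0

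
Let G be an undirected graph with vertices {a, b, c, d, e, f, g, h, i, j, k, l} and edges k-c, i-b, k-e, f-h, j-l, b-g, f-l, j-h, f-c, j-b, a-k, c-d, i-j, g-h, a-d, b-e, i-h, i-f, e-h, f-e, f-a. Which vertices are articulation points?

none

Removing h, for instance, still leaves 1 component. No single vertex removal increases the component count — the graph has no articulation points.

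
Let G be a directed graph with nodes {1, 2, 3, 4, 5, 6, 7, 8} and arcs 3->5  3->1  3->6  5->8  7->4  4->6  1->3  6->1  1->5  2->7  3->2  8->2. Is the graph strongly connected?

Yes

From 8 we can reach every vertex (1, 2, 3, 4, 5, 6, 7, 8), and every vertex can reach 8 (1, 2, 3, 4, 5, 6, 7, 8). So the whole graph is one strongly connected component.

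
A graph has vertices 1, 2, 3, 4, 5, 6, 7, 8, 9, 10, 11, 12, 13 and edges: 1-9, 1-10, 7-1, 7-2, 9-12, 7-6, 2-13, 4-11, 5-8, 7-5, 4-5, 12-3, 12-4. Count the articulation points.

6

Removing 1 increases the component count from 1 to 2, so 1 is a cut vertex.
Removing 2 increases the component count from 1 to 2, so 2 is a cut vertex.
Removing 4 increases the component count from 1 to 2, so 4 is a cut vertex.
Likewise 5, 7, 12 are cut vertices.
By contrast removing 9 leaves 1 component; it is not a cut vertex. No other vertex is a cut vertex either.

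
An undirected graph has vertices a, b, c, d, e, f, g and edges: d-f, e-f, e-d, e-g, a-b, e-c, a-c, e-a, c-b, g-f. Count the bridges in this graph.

0

The edges on the cycle e-a-b-c-e are not bridges since each lies on that cycle.
Every edge lies on some cycle, so there are no bridges.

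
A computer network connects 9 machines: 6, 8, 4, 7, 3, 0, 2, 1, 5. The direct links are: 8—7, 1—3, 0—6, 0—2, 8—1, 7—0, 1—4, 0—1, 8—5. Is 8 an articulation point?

Deleting 8 raises the number of components from 1 to 2, so 8 is a cut vertex.

Yes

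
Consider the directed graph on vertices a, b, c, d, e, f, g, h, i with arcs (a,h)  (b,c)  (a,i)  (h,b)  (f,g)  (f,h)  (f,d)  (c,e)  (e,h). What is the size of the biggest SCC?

{b, c, e, h} are all mutually reachable — one SCC of size 4.
{f} is an SCC by itself.
{g} is an SCC by itself.
{i} is an SCC by itself.
{d} is an SCC by itself.
(and 1 more singleton SCC)
The largest has 4 vertices.

4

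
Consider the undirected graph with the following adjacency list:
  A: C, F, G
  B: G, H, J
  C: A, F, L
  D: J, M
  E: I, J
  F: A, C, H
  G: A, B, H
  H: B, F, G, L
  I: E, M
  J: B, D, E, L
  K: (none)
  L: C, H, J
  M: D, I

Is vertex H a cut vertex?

Deleting H leaves 2 components (was 2), so H is not a cut vertex.

No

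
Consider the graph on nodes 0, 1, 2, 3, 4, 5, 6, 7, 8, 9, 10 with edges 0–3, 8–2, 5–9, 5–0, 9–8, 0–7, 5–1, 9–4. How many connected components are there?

6 is isolated — a component by itself.
10 is isolated — a component by itself.
Starting from 0 we can reach 0, 1, 2, 3, 4, 5, 7, 8, 9. That is one component of size 9.
Total: 3 components.

3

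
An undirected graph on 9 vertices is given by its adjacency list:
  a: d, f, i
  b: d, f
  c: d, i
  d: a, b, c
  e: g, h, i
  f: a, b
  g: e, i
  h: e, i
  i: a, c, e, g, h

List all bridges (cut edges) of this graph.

none

The edges on the cycle a-f-b-d-a are not bridges since each lies on that cycle.
Every edge lies on some cycle, so there are no bridges.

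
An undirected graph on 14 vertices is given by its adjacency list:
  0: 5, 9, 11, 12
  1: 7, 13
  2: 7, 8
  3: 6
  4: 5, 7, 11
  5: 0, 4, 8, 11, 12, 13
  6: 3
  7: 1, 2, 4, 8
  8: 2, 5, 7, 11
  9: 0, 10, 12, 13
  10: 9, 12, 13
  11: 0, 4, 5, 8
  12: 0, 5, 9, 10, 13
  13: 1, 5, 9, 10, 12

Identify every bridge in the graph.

The edges on the cycle 5-0-9-13-5 are not bridges since each lies on that cycle.
But removing 3-6 disconnects 3 from 6 — this is a bridge.

3-6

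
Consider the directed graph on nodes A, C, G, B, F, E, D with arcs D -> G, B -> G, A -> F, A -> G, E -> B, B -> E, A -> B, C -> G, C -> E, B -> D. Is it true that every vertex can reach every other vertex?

No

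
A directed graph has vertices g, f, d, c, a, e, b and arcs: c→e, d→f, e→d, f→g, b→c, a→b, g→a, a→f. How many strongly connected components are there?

1

{a, b, c, d, e, f, g} are all mutually reachable — one SCC of size 7.
That gives 1 strongly connected component.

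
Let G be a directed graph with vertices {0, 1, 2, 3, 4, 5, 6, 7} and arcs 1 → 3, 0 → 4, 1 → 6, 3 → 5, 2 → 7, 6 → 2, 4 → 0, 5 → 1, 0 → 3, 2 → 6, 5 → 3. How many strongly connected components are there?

4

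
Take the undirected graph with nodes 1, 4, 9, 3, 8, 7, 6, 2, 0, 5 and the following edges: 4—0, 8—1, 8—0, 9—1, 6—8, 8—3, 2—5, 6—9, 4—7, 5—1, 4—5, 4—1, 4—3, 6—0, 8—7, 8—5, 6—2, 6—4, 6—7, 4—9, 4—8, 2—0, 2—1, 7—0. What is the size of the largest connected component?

Starting from 0 we can reach 0, 1, 2, 3, 4, 5, 6, 7, 8, 9. That is one component of size 10.
The largest has 10 vertices.

10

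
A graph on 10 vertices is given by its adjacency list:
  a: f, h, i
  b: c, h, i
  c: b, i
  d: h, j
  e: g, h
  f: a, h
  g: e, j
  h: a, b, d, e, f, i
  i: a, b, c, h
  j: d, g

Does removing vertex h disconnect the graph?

Yes

Deleting h raises the number of components from 1 to 2, so h is a cut vertex.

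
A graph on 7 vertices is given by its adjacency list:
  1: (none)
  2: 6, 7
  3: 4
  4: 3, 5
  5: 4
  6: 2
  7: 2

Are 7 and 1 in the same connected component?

The component containing 7 is {2, 6, 7}, and 1 is not in it.

No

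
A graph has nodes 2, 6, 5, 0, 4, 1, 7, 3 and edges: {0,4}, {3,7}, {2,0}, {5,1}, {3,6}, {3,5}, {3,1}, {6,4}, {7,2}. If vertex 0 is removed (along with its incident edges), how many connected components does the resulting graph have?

With 0 gone, the remaining components are: {1, 2, 3, 4, 5, 6, 7}.
That is 1 component.

1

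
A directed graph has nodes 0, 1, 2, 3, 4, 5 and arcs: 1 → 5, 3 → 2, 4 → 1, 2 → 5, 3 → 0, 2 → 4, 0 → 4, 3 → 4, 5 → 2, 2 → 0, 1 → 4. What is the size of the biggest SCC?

{0, 1, 2, 4, 5} are all mutually reachable — one SCC of size 5.
{3} is an SCC by itself.
The largest has 5 vertices.

5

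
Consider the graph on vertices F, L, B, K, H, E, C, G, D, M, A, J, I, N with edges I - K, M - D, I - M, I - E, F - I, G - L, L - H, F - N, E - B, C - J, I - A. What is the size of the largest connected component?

9

Starting from C we can reach C, J. That is one component of size 2.
Starting from G we can reach G, H, L. That is one component of size 3.
Starting from A we can reach A, B, D, E, F, I, K, M, N. That is one component of size 9.
The largest has 9 vertices.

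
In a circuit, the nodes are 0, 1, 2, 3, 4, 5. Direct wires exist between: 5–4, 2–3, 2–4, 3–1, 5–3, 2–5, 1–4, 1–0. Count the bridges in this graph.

The edges on the cycle 5-3-1-4-5 are not bridges since each lies on that cycle.
But removing 1–0 disconnects 1 from 0 — this is a bridge.

1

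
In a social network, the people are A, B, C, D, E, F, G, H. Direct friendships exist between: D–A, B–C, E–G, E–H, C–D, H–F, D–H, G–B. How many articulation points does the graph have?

Removing D increases the component count from 1 to 2, so D is a cut vertex.
Removing H increases the component count from 1 to 2, so H is a cut vertex.
By contrast removing B leaves 1 component; it is not a cut vertex. No other vertex is a cut vertex either.

2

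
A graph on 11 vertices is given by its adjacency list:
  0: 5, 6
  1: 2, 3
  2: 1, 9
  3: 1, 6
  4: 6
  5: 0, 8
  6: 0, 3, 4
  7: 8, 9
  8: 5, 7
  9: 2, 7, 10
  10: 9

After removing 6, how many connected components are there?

With 6 gone, the remaining components are: {4}; {0, 1, 2, 3, 5, 7, 8, 9, 10}.
That is 2 components.

2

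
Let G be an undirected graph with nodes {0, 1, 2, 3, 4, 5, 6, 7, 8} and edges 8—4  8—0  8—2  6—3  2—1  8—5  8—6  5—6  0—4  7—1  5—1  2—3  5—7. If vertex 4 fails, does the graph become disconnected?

No

Deleting 4 leaves 1 component (was 1) (its neighbors 0, 8 remain connected to each other), so 4 is not a cut vertex.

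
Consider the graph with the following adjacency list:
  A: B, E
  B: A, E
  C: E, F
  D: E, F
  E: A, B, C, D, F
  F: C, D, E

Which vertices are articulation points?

E

Removing E increases the component count from 1 to 2, so E is a cut vertex.
By contrast removing C leaves 1 component; it is not a cut vertex. No other vertex is a cut vertex either.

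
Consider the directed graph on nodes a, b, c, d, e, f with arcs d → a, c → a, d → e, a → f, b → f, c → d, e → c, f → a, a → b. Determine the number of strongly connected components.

{c, d, e} are all mutually reachable — one SCC of size 3.
{a, b, f} are all mutually reachable — one SCC of size 3.
That gives 2 strongly connected components.

2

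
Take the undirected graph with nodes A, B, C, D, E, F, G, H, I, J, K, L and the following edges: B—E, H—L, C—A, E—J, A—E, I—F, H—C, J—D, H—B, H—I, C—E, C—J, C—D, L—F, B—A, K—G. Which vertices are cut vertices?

Removing H increases the component count from 2 to 3, so H is a cut vertex.
By contrast removing J leaves 2 components; it is not a cut vertex. No other vertex is a cut vertex either.

H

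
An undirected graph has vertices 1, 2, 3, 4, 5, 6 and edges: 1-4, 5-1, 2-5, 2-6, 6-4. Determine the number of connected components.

2

3 is isolated — a component by itself.
Starting from 1 we can reach 1, 2, 4, 5, 6. That is one component of size 5.
Total: 2 components.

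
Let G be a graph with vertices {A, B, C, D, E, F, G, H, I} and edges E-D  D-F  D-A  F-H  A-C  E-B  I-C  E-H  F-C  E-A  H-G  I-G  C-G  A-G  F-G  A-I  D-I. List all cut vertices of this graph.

Removing E increases the component count from 1 to 2, so E is a cut vertex.
By contrast removing C leaves 1 component; it is not a cut vertex. No other vertex is a cut vertex either.

E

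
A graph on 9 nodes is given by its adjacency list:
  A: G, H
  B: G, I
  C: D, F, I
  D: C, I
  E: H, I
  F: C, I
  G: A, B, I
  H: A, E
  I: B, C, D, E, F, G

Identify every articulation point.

Removing I increases the component count from 1 to 2, so I is a cut vertex.
By contrast removing B leaves 1 component; it is not a cut vertex. No other vertex is a cut vertex either.

I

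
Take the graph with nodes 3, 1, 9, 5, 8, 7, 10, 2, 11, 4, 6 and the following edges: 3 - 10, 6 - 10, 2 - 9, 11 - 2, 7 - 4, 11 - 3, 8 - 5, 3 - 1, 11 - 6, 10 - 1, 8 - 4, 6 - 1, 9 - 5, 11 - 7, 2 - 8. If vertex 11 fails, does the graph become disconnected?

Yes

Deleting 11 raises the number of components from 1 to 2, so 11 is a cut vertex.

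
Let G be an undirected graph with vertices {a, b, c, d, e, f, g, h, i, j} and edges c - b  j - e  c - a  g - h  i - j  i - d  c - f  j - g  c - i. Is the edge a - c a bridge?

Yes

Removing a - c leaves no path between a and c: the component count goes from 1 to 2. So it is a bridge.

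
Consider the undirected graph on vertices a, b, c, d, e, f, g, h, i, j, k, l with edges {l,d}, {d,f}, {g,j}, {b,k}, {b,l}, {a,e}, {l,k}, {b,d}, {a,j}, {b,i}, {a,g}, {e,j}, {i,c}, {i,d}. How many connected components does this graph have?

h is isolated — a component by itself.
Starting from a we can reach a, e, g, j. That is one component of size 4.
Starting from b we can reach b, c, d, f, i, k, l. That is one component of size 7.
Total: 3 components.

3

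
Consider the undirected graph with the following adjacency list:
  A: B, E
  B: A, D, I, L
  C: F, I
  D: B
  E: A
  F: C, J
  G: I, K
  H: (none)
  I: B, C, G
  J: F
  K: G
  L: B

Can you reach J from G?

From G we can reach A, B, C, D, E, F, G, I, J, K, L, which includes J.

Yes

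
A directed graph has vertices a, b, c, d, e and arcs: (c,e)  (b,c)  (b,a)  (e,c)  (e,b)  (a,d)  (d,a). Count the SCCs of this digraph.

2

{b, c, e} are all mutually reachable — one SCC of size 3.
{a, d} are all mutually reachable — one SCC of size 2.
That gives 2 strongly connected components.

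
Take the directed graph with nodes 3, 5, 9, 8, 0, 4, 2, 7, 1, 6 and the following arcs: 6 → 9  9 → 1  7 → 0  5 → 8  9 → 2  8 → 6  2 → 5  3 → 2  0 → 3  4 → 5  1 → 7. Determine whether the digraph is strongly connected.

There is no directed path from 0 to 4, so the graph is not strongly connected.

No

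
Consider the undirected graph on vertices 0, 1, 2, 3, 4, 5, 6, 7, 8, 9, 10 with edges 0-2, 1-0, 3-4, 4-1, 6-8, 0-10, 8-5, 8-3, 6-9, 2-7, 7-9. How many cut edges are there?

The edges on the cycle 6-8-3-4-1-0-2-7-9-6 are not bridges since each lies on that cycle.
But removing 8-5 disconnects 8 from 5; removing 10-0 disconnects 10 from 0 — these are bridges.
That makes 2 bridges.

2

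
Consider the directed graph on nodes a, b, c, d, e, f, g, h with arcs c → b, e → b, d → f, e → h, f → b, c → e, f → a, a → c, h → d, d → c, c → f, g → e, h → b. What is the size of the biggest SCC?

6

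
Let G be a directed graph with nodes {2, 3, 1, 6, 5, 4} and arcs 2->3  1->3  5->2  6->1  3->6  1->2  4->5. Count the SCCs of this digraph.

3

{1, 2, 3, 6} are all mutually reachable — one SCC of size 4.
{4} is an SCC by itself.
{5} is an SCC by itself.
That gives 3 strongly connected components.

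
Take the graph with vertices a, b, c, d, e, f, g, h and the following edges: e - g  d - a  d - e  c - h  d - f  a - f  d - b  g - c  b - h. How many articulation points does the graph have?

1

Removing d increases the component count from 1 to 2, so d is a cut vertex.
By contrast removing a leaves 1 component; it is not a cut vertex. No other vertex is a cut vertex either.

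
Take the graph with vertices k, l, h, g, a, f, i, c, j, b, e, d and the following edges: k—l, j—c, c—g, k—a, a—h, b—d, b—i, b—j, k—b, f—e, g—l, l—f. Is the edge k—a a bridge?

Yes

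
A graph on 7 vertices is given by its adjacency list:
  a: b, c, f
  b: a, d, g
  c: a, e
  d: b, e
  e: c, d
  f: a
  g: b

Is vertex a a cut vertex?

Yes

Deleting a raises the number of components from 1 to 2, so a is a cut vertex.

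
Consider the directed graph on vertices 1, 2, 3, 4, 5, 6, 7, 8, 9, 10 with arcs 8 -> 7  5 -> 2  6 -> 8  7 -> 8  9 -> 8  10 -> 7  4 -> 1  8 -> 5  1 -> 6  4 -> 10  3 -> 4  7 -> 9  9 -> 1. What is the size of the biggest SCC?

{1, 6, 7, 8, 9} are all mutually reachable — one SCC of size 5.
{3} is an SCC by itself.
{5} is an SCC by itself.
{2} is an SCC by itself.
{10} is an SCC by itself.
(and 1 more singleton SCC)
The largest has 5 vertices.

5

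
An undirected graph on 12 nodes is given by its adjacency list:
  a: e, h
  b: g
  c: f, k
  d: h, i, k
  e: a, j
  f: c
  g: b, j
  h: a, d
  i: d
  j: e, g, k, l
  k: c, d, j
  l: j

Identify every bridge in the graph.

b-g, c-f, c-k, d-i, g-j, j-l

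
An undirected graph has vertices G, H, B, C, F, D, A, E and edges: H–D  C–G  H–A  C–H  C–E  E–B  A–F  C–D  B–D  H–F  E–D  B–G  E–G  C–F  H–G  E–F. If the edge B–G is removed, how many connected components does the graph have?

1

B and G are still connected via B-E-G, so the component count stays at 1.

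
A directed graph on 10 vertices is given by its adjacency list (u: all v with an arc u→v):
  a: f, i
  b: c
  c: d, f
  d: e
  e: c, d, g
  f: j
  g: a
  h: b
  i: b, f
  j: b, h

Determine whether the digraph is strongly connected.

From g we can reach every vertex (a, b, c, d, e, f, g, h, i, j), and every vertex can reach g (a, b, c, d, e, f, g, h, i, j). So the whole graph is one strongly connected component.

Yes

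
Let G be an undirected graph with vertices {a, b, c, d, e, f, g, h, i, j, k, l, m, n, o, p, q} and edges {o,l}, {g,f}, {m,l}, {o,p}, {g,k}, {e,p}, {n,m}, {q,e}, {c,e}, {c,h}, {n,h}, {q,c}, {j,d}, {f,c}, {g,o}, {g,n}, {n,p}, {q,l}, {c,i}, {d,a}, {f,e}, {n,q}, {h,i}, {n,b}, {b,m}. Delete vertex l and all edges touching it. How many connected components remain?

2

With l gone, the remaining components are: {a, d, j}; {b, c, e, f, g, h, i, k, m, n, o, p, q}.
That is 2 components.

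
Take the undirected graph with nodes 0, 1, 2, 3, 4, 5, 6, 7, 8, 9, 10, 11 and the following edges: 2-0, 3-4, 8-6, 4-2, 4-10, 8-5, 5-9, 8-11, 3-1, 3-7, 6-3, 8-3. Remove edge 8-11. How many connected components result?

2

Before removal there is 1 component.
8-11 is a bridge — removing it separates 8's side from 11's side.
After removal: 2 components.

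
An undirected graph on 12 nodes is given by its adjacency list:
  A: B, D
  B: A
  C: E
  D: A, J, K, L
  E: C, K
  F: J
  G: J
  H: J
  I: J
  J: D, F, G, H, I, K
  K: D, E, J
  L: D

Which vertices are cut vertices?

A, D, E, J, K

Removing A increases the component count from 1 to 2, so A is a cut vertex.
Removing D increases the component count from 1 to 3, so D is a cut vertex.
Removing E increases the component count from 1 to 2, so E is a cut vertex.
Likewise J, K are cut vertices.
By contrast removing L leaves 1 component; it is not a cut vertex. No other vertex is a cut vertex either.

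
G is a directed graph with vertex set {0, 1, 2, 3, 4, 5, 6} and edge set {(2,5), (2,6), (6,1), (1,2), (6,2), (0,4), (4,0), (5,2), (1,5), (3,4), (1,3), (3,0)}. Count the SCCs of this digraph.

3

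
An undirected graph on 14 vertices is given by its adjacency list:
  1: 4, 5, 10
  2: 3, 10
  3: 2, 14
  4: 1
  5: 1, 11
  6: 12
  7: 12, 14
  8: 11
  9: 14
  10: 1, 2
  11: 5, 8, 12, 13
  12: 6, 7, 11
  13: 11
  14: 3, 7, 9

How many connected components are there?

Starting from 1 we can reach 1, 2, 3, 4, 5, 6, 7, 8, 9, 10, 11, 12, 13, 14. That is one component of size 14.
Total: 1 component.

1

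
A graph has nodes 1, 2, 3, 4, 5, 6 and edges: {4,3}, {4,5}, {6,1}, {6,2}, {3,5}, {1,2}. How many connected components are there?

Starting from 1 we can reach 1, 2, 6. That is one component of size 3.
Starting from 3 we can reach 3, 4, 5. That is one component of size 3.
Total: 2 components.

2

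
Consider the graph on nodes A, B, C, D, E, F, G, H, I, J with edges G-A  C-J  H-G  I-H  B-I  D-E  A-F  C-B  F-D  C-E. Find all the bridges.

C-J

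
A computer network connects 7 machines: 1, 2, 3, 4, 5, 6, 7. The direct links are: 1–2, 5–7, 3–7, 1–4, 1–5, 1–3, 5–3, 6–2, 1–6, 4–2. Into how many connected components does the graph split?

1

Starting from 1 we can reach 1, 2, 3, 4, 5, 6, 7. That is one component of size 7.
Total: 1 component.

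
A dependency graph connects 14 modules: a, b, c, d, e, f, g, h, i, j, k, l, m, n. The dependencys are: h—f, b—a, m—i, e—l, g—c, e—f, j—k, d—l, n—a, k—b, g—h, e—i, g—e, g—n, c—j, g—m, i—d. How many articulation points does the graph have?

Removing g increases the component count from 1 to 2, so g is a cut vertex.
By contrast removing m leaves 1 component; it is not a cut vertex. No other vertex is a cut vertex either.

1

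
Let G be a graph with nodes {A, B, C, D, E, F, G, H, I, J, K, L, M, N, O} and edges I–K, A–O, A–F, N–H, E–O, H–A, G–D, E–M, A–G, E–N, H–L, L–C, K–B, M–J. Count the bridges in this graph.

The edges on the cycle E-N-H-A-O-E are not bridges since each lies on that cycle.
But removing G–D disconnects G from D; removing C–L disconnects C from L; removing K–B disconnects K from B; removing A–F disconnects A from F — these are bridges.
In total 9 edges are bridges.

9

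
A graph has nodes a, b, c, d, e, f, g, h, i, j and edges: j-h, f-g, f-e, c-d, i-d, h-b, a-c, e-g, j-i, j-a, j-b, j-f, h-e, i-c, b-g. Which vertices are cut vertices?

j

Removing j increases the component count from 1 to 2, so j is a cut vertex.
By contrast removing h leaves 1 component; it is not a cut vertex. No other vertex is a cut vertex either.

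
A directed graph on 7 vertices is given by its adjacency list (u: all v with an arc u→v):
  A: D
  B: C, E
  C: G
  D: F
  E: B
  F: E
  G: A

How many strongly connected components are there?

1

{A, B, C, D, E, F, G} are all mutually reachable — one SCC of size 7.
That gives 1 strongly connected component.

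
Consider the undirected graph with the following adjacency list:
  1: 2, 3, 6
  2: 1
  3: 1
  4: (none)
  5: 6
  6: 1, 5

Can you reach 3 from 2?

From 2 we can reach 1, 2, 3, 5, 6, which includes 3.

Yes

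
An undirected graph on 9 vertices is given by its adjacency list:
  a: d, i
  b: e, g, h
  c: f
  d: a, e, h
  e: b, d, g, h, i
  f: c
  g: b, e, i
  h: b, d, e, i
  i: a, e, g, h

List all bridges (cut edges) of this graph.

The edges on the cycle h-i-e-h are not bridges since each lies on that cycle.
But removing c-f disconnects c from f — this is a bridge.

c-f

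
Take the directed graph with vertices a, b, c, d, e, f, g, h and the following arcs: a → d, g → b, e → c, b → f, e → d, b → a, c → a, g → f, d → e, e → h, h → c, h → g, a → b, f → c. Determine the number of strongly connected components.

{a, b, c, d, e, f, g, h} are all mutually reachable — one SCC of size 8.
That gives 1 strongly connected component.

1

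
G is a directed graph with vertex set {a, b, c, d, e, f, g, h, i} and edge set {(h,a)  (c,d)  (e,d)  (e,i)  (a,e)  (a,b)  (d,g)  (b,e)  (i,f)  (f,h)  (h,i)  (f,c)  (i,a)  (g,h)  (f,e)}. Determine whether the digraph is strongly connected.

From g we can reach every vertex (a, b, c, d, e, f, g, h, i), and every vertex can reach g (a, b, c, d, e, f, g, h, i). So the whole graph is one strongly connected component.

Yes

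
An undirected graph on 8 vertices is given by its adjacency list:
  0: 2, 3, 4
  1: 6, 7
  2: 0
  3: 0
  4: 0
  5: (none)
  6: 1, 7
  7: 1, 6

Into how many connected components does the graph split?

5 is isolated — a component by itself.
Starting from 1 we can reach 1, 6, 7. That is one component of size 3.
Starting from 0 we can reach 0, 2, 3, 4. That is one component of size 4.
Total: 3 components.

3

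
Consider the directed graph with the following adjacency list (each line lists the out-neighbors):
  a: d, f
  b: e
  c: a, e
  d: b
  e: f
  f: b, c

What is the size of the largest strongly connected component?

6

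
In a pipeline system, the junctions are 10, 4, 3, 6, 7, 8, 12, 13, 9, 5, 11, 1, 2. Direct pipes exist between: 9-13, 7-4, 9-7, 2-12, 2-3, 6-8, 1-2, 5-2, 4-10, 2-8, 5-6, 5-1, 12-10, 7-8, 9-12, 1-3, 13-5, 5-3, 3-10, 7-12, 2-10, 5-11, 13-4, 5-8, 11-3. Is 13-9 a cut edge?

After removing 13-9, the path 13-4-7-9 still connects them, so the edge is not a bridge.

No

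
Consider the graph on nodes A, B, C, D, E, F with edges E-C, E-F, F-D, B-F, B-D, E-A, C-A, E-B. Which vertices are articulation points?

E

Removing E increases the component count from 1 to 2, so E is a cut vertex.
By contrast removing A leaves 1 component; it is not a cut vertex. No other vertex is a cut vertex either.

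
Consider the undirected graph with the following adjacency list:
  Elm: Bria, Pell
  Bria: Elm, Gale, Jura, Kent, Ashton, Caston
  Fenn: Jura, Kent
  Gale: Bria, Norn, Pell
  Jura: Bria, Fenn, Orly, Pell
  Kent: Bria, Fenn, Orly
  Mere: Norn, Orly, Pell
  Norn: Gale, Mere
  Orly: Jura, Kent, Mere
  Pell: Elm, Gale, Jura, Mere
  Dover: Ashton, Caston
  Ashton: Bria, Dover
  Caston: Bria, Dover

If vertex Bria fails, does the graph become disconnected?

Yes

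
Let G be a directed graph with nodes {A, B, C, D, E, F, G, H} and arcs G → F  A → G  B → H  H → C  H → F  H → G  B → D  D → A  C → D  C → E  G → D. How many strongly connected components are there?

{A, D, G} are all mutually reachable — one SCC of size 3.
{B} is an SCC by itself.
{H} is an SCC by itself.
{E} is an SCC by itself.
{C} is an SCC by itself.
(and 1 more singleton SCC)
That gives 6 strongly connected components.

6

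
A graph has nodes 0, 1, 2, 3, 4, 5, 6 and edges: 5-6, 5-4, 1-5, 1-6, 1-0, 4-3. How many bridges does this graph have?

3

The edges on the cycle 1-5-6-1 are not bridges since each lies on that cycle.
But removing 3-4 disconnects 3 from 4; removing 4-5 disconnects 4 from 5; removing 0-1 disconnects 0 from 1 — these are bridges.
That makes 3 bridges.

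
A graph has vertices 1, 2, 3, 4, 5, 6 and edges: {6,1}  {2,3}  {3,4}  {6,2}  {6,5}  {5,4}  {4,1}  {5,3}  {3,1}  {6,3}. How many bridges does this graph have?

The edges on the cycle 6-2-3-6 are not bridges since each lies on that cycle.
Every edge lies on some cycle, so there are no bridges.

0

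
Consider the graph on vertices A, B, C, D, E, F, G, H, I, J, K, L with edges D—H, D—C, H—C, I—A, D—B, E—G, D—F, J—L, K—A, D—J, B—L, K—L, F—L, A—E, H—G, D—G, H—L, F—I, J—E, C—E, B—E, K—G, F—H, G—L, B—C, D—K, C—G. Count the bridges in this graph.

The edges on the cycle D-B-E-G-C-D are not bridges since each lies on that cycle.
Every edge lies on some cycle, so there are no bridges.

0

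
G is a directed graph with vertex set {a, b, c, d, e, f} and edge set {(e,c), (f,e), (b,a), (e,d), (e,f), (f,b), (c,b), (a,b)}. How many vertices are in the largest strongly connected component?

{a, b} are all mutually reachable — one SCC of size 2.
{e, f} are all mutually reachable — one SCC of size 2.
{c} is an SCC by itself.
{d} is an SCC by itself.
The largest has 2 vertices.

2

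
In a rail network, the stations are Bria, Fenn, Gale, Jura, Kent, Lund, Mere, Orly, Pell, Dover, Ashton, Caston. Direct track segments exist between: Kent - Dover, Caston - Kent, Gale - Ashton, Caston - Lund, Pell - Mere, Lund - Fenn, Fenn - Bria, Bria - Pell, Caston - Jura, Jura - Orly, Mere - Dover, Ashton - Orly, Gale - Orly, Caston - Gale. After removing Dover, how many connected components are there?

1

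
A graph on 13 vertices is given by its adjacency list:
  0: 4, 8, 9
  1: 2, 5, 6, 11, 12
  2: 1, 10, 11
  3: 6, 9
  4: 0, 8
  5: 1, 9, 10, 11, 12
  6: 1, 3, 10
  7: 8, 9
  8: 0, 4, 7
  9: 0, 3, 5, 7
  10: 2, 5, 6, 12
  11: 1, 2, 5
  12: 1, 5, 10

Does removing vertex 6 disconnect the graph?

No

Deleting 6 leaves 1 component (was 1) (its neighbors 1, 3, 10 remain connected to each other), so 6 is not a cut vertex.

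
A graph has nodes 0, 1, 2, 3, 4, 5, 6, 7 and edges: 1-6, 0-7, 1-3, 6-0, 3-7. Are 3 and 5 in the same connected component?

The component containing 3 is {0, 1, 3, 6, 7}, and 5 is not in it.

No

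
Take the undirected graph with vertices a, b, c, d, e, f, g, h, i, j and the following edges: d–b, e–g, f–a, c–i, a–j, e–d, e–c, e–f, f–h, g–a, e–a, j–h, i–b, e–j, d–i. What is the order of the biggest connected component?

Starting from a we can reach a, b, c, d, e, f, g, h, i, j. That is one component of size 10.
The largest has 10 vertices.

10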